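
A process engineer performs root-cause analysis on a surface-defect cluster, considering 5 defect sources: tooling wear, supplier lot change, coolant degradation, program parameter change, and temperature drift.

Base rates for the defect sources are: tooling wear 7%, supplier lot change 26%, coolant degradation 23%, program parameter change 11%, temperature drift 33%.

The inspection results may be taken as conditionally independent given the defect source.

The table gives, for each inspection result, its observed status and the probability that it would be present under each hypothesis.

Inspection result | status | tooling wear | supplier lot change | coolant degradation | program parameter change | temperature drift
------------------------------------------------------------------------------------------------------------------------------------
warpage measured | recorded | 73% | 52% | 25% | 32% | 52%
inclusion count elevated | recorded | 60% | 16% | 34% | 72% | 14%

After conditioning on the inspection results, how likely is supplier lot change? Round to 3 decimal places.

0.178

For each hypothesis, the unnormalized posterior weight is prior × product of the inspection result likelihoods:
  tooling wear: 0.07 × 0.73 × 0.60 = 0.03066
  supplier lot change: 0.26 × 0.52 × 0.16 = 0.021632
  coolant degradation: 0.23 × 0.25 × 0.34 = 0.01955
  program parameter change: 0.11 × 0.32 × 0.72 = 0.025344
  temperature drift: 0.33 × 0.52 × 0.14 = 0.024024
Marginal likelihood of the evidence = 0.12121.
P(supplier lot change | evidence) = 0.021632 / 0.12121 ≈ 0.178.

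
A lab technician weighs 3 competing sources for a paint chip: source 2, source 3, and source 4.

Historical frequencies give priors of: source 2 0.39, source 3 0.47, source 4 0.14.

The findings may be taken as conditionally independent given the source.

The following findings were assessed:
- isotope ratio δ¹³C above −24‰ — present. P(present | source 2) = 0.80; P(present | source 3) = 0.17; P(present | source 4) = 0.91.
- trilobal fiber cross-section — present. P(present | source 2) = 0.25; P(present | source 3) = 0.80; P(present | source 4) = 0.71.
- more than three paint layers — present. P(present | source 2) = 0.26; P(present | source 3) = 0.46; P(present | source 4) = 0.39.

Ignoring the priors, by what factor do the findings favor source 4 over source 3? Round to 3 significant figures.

4.03

The Bayes factor is the ratio of the joint likelihoods of the evidence pattern under the two hypotheses.
  source 4: 0.91 × 0.71 × 0.39 = 0.25198
  source 3: 0.17 × 0.80 × 0.46 = 0.06256
Bayes factor = 0.25198 / 0.06256 ≈ 4.03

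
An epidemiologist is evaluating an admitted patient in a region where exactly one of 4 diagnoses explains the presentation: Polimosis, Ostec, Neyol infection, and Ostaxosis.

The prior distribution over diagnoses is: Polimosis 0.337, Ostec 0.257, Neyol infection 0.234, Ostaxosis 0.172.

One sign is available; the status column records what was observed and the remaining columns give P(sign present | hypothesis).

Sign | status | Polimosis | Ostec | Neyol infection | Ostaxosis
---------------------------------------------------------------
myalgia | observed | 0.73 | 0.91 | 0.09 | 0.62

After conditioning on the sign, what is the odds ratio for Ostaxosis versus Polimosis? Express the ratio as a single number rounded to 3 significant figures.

0.433

Posterior odds equal prior odds times the likelihood ratio; only the two competing hypotheses matter.
  Ostaxosis: 0.172 × 0.62 = 0.10664
  Polimosis: 0.337 × 0.73 = 0.24601
Posterior odds = 0.10664 / 0.24601 ≈ 0.433.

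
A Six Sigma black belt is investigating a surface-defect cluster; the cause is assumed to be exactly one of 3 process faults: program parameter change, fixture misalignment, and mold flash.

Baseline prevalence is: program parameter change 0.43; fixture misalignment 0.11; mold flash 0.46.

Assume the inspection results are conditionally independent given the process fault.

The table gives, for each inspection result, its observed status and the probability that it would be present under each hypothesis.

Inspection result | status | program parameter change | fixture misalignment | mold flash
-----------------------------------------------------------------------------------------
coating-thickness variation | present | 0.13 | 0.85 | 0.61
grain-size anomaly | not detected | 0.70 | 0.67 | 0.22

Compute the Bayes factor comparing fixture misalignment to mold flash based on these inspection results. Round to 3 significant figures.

0.590

The Bayes factor is the ratio of the joint likelihoods of the inspection result pattern under the two hypotheses (using 1 − P(present | H) for each absent inspection result).
  fixture misalignment: 0.85 × (1 − 0.67) = 0.2805
  mold flash: 0.61 × (1 − 0.22) = 0.4758
Bayes factor = 0.2805 / 0.4758 ≈ 0.590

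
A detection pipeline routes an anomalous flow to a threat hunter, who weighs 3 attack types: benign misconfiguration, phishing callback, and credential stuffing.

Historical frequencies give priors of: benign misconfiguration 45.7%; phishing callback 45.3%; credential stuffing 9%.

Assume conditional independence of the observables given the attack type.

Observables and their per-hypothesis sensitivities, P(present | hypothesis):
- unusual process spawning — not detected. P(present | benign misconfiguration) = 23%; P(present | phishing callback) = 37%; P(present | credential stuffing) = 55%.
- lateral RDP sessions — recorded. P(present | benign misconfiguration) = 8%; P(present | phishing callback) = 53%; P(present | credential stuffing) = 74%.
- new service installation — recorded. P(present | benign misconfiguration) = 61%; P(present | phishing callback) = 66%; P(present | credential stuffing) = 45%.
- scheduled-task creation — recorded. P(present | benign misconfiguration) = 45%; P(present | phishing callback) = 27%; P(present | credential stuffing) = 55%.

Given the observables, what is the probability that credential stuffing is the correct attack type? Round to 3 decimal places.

By Bayes' rule with conditional independence, the unnormalized weight for each hypothesis is prior × ∏ likelihoods (using 1 − P(present | H) for each absent observable):
  benign misconfiguration: 0.457 × (1 − 0.23) × 0.08 × 0.61 × 0.45 = 0.0077275
  phishing callback: 0.453 × (1 − 0.37) × 0.53 × 0.66 × 0.27 = 0.026954
  credential stuffing: 0.090 × (1 − 0.55) × 0.74 × 0.45 × 0.55 = 0.0074176
Marginal likelihood of the evidence = 0.042099.
P(credential stuffing | evidence) = 0.0074176 / 0.042099 ≈ 0.176.

0.176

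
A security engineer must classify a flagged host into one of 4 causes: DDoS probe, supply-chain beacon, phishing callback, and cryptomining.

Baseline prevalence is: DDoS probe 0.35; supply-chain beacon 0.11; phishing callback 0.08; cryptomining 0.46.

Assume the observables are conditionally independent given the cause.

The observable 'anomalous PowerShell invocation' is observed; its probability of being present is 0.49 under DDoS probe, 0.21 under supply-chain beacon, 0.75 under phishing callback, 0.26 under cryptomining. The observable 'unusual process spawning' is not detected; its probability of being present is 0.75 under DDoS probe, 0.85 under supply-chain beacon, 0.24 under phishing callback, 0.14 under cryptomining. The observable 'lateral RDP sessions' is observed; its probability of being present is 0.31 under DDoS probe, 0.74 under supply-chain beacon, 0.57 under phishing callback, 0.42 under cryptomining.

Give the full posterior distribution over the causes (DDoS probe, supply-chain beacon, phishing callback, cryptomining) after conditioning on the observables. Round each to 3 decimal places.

Multiply each prior by the joint likelihood of the observable pattern (using 1 − P(present | H) for each absent observable):
  DDoS probe: 0.35 × 0.49 × (1 − 0.75) × 0.31 = 0.013291
  supply-chain beacon: 0.11 × 0.21 × (1 − 0.85) × 0.74 = 0.0025641
  phishing callback: 0.08 × 0.75 × (1 − 0.24) × 0.57 = 0.025992
  cryptomining: 0.46 × 0.26 × (1 − 0.14) × 0.42 = 0.0432
Marginal likelihood of the evidence = 0.085047.
P(DDoS probe | evidence) = 0.013291 / 0.085047 ≈ 0.156
P(supply-chain beacon | evidence) = 0.0025641 / 0.085047 ≈ 0.030
P(phishing callback | evidence) = 0.025992 / 0.085047 ≈ 0.306
P(cryptomining | evidence) = 0.0432 / 0.085047 ≈ 0.508

0.156, 0.030, 0.306, 0.508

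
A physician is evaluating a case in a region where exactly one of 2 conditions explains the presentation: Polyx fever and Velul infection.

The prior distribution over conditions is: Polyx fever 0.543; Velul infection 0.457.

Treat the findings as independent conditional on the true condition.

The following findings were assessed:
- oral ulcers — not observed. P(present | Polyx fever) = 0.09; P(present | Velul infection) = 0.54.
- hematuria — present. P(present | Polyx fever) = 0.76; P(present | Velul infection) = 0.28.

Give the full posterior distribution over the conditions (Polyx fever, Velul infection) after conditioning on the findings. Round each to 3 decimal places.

By Bayes' rule with conditional independence, the unnormalized weight for each hypothesis is prior × ∏ likelihoods (using 1 − P(present | H) for each absent finding):
  Polyx fever: 0.543 × (1 − 0.09) × 0.76 = 0.37554
  Velul infection: 0.457 × (1 − 0.54) × 0.28 = 0.058862
Marginal likelihood of the evidence = 0.4344.
P(Polyx fever | evidence) = 0.37554 / 0.4344 ≈ 0.864
P(Velul infection | evidence) = 0.058862 / 0.4344 ≈ 0.136

0.864, 0.136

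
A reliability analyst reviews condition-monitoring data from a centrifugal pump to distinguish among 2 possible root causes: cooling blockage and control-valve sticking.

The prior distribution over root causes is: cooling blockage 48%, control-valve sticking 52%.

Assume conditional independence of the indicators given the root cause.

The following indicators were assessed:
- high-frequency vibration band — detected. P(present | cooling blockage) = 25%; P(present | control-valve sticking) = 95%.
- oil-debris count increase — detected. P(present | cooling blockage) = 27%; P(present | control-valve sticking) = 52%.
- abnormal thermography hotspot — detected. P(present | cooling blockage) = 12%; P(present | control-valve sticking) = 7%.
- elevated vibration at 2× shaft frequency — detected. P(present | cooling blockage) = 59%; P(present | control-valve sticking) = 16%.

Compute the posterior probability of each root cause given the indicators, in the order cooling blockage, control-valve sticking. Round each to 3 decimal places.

By Bayes' rule with conditional independence, the unnormalized weight for each hypothesis is prior × ∏ likelihoods:
  cooling blockage: 0.48 × 0.25 × 0.27 × 0.12 × 0.59 = 0.0022939
  control-valve sticking: 0.52 × 0.95 × 0.52 × 0.07 × 0.16 = 0.0028771
Normalizing constant Z = 0.0022939 + 0.0028771 = 0.005171.
P(cooling blockage | evidence) = 0.0022939 / 0.005171 ≈ 0.444
P(control-valve sticking | evidence) = 0.0028771 / 0.005171 ≈ 0.556

0.444, 0.556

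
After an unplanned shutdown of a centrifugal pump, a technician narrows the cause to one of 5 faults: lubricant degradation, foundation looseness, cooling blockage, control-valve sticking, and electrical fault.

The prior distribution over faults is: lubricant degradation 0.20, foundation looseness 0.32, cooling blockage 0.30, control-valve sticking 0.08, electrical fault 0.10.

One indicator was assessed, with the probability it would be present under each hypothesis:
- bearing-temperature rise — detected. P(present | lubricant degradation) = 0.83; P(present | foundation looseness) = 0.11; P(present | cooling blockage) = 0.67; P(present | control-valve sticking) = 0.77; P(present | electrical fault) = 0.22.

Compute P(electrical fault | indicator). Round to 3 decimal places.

For each hypothesis, the unnormalized posterior weight is prior × likelihood:
  lubricant degradation: 0.20 × 0.83 = 0.166
  foundation looseness: 0.32 × 0.11 = 0.0352
  cooling blockage: 0.30 × 0.67 = 0.201
  control-valve sticking: 0.08 × 0.77 = 0.0616
  electrical fault: 0.10 × 0.22 = 0.022
The unnormalized weights sum to 0.4858.
P(electrical fault | evidence) = 0.022 / 0.4858 ≈ 0.045.

0.045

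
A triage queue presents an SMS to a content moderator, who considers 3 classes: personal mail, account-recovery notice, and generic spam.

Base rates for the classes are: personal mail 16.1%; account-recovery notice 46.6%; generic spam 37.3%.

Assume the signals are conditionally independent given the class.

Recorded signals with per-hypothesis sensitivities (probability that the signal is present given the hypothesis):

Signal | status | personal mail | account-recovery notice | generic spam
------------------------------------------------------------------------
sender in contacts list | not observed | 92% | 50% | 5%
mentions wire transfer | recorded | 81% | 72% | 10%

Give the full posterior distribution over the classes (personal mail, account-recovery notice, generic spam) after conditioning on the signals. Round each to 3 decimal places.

By Bayes' rule with conditional independence, the unnormalized weight for each hypothesis is prior × ∏ likelihoods (using 1 − P(present | H) for each absent signal):
  personal mail: 0.161 × (1 − 0.92) × 0.81 = 0.010433
  account-recovery notice: 0.466 × (1 − 0.50) × 0.72 = 0.16776
  generic spam: 0.373 × (1 − 0.05) × 0.10 = 0.035435
Marginal likelihood of the evidence = 0.21363.
P(personal mail | evidence) = 0.010433 / 0.21363 ≈ 0.049
P(account-recovery notice | evidence) = 0.16776 / 0.21363 ≈ 0.785
P(generic spam | evidence) = 0.035435 / 0.21363 ≈ 0.166

0.049, 0.785, 0.166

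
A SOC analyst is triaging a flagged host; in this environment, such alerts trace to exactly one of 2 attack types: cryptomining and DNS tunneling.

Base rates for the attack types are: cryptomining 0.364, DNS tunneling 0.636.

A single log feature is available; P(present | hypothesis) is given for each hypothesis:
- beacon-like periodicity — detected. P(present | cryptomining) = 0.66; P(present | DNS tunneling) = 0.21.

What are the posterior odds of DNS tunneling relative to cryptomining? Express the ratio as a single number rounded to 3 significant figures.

0.556

Unnormalized posterior weight (prior times the log feature likelihood) for each of the two hypotheses:
  DNS tunneling: 0.636 × 0.21 = 0.13356
  cryptomining: 0.364 × 0.66 = 0.24024
Odds(DNS tunneling : cryptomining) = 0.13356 / 0.24024 ≈ 0.556.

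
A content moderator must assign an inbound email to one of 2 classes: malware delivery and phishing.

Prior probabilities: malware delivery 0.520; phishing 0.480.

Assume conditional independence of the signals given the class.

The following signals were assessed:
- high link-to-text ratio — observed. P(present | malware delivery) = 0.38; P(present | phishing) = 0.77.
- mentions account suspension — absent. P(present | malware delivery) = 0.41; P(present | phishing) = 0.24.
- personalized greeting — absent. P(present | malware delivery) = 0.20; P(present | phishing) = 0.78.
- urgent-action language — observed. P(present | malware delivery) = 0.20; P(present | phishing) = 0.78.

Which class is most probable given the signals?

phishing

For each hypothesis, the unnormalized posterior weight is prior × product of the signal likelihoods (using 1 − P(present | H) for each absent signal):
  malware delivery: 0.520 × 0.38 × (1 − 0.41) × (1 − 0.20) × 0.20 = 0.018653
  phishing: 0.480 × 0.77 × (1 − 0.24) × (1 − 0.78) × 0.78 = 0.048202
The unnormalized weights sum to 0.066855.
P(malware delivery | evidence) ≈ 0.018653 / 0.066855 ≈ 0.279
P(phishing | evidence) ≈ 0.048202 / 0.066855 ≈ 0.721
The largest is 0.721, so phishing is most probable.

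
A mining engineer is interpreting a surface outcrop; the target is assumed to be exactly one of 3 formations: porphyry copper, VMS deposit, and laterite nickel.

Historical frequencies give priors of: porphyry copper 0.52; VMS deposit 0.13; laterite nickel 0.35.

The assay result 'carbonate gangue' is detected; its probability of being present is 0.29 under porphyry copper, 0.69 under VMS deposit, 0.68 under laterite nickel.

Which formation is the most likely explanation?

laterite nickel

By Bayes' rule, the unnormalized weight for each hypothesis is prior × likelihood:
  porphyry copper: 0.52 × 0.29 = 0.1508
  VMS deposit: 0.13 × 0.69 = 0.0897
  laterite nickel: 0.35 × 0.68 = 0.238
The unnormalized weights sum to 0.4785.
P(porphyry copper | evidence) ≈ 0.1508 / 0.4785 ≈ 0.315
P(VMS deposit | evidence) ≈ 0.0897 / 0.4785 ≈ 0.187
P(laterite nickel | evidence) ≈ 0.238 / 0.4785 ≈ 0.497
The largest is 0.497, so laterite nickel is most probable.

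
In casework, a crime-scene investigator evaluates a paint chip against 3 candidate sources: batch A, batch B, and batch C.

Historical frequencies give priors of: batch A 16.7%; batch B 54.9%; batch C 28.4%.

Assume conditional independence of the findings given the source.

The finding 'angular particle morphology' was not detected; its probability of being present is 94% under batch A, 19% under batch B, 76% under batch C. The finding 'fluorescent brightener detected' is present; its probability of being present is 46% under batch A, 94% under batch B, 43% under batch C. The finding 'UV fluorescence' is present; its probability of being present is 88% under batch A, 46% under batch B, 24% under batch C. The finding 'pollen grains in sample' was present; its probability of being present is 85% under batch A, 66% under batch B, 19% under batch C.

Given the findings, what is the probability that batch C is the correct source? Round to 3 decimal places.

By Bayes' rule with conditional independence, the unnormalized weight for each hypothesis is prior × ∏ likelihoods (using 1 − P(present | H) for each absent finding):
  batch A: 0.167 × (1 − 0.94) × 0.46 × 0.88 × 0.85 = 0.0034477
  batch B: 0.549 × (1 − 0.19) × 0.94 × 0.46 × 0.66 = 0.12691
  batch C: 0.284 × (1 − 0.76) × 0.43 × 0.24 × 0.19 = 0.0013365
Marginal likelihood of the evidence = 0.13169.
P(batch C | evidence) = 0.0013365 / 0.13169 ≈ 0.010.

0.010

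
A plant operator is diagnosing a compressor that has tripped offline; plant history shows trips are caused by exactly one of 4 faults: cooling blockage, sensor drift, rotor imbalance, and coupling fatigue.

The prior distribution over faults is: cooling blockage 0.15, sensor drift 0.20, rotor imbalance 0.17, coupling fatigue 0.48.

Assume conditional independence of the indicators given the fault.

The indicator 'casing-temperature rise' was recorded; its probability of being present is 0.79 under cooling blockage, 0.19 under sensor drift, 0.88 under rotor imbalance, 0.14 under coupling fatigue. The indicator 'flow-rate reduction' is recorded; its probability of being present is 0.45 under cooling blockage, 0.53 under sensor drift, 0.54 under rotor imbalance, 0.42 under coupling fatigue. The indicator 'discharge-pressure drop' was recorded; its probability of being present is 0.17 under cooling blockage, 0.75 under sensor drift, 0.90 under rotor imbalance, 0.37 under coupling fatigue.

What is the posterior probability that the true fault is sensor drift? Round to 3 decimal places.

0.141

Multiply each prior by the joint likelihood of the indicator pattern:
  cooling blockage: 0.15 × 0.79 × 0.45 × 0.17 = 0.0090653
  sensor drift: 0.20 × 0.19 × 0.53 × 0.75 = 0.015105
  rotor imbalance: 0.17 × 0.88 × 0.54 × 0.90 = 0.072706
  coupling fatigue: 0.48 × 0.14 × 0.42 × 0.37 = 0.010443
Normalizing constant Z = 0.0090653 + 0.015105 + 0.072706 + 0.010443 = 0.10732.
P(sensor drift | evidence) = 0.015105 / 0.10732 ≈ 0.141.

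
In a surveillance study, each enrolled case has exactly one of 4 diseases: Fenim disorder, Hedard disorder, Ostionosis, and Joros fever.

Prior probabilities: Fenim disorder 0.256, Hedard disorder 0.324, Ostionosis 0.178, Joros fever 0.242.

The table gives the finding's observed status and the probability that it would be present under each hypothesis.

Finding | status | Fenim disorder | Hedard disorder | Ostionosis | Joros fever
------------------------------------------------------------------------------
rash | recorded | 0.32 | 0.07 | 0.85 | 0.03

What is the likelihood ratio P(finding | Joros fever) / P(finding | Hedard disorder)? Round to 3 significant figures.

0.429

Likelihood of this finding under each hypothesis:
  Joros fever: 0.03
  Hedard disorder: 0.07
Bayes factor = 0.03 / 0.07 ≈ 0.429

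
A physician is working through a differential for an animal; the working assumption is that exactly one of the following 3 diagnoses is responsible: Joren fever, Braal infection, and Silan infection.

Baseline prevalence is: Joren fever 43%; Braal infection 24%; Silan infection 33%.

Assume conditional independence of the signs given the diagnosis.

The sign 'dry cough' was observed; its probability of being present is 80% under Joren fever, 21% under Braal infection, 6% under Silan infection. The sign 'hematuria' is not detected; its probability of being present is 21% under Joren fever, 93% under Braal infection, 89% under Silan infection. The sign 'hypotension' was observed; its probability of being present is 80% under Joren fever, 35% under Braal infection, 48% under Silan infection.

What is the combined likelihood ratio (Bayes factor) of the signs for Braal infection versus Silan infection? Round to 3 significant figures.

1.62

Joint likelihood of the sign pattern under each hypothesis (using 1 − P(present | H) for each absent sign):
  Braal infection: 0.21 × (1 − 0.93) × 0.35 = 0.005145
  Silan infection: 0.06 × (1 − 0.89) × 0.48 = 0.003168
Bayes factor = 0.005145 / 0.003168 ≈ 1.62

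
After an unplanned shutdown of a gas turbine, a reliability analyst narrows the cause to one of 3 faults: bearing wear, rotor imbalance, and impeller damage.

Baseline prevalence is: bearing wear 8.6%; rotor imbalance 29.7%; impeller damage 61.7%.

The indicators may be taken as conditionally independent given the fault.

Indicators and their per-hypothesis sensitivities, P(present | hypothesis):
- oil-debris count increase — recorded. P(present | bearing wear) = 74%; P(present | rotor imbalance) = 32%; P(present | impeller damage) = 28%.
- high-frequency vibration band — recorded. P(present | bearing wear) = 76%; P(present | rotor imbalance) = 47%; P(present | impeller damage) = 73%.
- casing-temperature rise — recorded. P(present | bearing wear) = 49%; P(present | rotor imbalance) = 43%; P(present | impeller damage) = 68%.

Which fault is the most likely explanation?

impeller damage

By Bayes' rule with conditional independence, the unnormalized weight for each hypothesis is prior × ∏ likelihoods:
  bearing wear: 0.086 × 0.74 × 0.76 × 0.49 = 0.0237
  rotor imbalance: 0.297 × 0.32 × 0.47 × 0.43 = 0.019208
  impeller damage: 0.617 × 0.28 × 0.73 × 0.68 = 0.085758
Normalizing constant Z = 0.0237 + 0.019208 + 0.085758 = 0.12867.
P(bearing wear | evidence) ≈ 0.0237 / 0.12867 ≈ 0.184
P(rotor imbalance | evidence) ≈ 0.019208 / 0.12867 ≈ 0.149
P(impeller damage | evidence) ≈ 0.085758 / 0.12867 ≈ 0.667
The largest is 0.667, so impeller damage is most probable.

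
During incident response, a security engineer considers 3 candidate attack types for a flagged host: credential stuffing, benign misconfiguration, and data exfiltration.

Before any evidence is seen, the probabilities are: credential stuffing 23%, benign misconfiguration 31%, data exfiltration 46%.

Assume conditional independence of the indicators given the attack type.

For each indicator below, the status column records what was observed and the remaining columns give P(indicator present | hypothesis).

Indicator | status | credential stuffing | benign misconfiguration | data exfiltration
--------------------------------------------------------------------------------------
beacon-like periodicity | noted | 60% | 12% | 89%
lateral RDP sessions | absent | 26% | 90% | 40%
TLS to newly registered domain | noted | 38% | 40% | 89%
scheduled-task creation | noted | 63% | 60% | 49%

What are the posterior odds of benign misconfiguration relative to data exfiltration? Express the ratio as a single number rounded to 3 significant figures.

0.00833

Unnormalized posterior weight (prior times the indicator likelihoods) for each of the two hypotheses (using 1 − P(present | H) for each absent indicator):
  benign misconfiguration: 0.31 × 0.12 × (1 − 0.90) × 0.40 × 0.60 = 0.0008928
  data exfiltration: 0.46 × 0.89 × (1 − 0.40) × 0.89 × 0.49 = 0.10712
Posterior odds = 0.0008928 / 0.10712 ≈ 0.00833.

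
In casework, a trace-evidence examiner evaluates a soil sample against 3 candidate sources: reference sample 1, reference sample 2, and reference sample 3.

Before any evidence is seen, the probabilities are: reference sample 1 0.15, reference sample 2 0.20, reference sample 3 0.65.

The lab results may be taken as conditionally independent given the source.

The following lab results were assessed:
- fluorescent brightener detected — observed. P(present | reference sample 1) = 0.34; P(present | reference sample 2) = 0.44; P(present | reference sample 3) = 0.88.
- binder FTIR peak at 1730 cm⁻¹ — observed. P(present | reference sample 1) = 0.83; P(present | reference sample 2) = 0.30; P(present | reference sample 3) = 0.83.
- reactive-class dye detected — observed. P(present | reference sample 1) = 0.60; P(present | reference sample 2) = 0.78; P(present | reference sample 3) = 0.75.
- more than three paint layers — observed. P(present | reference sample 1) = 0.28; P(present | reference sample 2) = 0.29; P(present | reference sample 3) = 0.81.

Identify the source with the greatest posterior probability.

Multiply each prior by the joint likelihood of the lab result pattern:
  reference sample 1: 0.15 × 0.34 × 0.83 × 0.60 × 0.28 = 0.0071114
  reference sample 2: 0.20 × 0.44 × 0.30 × 0.78 × 0.29 = 0.0059717
  reference sample 3: 0.65 × 0.88 × 0.83 × 0.75 × 0.81 = 0.28842
Normalizing constant Z = 0.0071114 + 0.0059717 + 0.28842 = 0.3015.
P(reference sample 1 | evidence) ≈ 0.0071114 / 0.3015 ≈ 0.024
P(reference sample 2 | evidence) ≈ 0.0059717 / 0.3015 ≈ 0.020
P(reference sample 3 | evidence) ≈ 0.28842 / 0.3015 ≈ 0.957
The largest is 0.957, so reference sample 3 is most probable.

reference sample 3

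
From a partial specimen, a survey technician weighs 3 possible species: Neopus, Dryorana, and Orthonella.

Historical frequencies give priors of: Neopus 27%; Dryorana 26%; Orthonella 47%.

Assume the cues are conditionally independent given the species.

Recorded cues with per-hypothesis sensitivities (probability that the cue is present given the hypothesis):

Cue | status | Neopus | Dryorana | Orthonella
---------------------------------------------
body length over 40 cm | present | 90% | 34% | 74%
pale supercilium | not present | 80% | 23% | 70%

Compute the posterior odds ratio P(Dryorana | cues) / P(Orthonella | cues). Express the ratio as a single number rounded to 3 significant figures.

Unnormalized posterior weight (prior times the cue likelihoods) for each of the two hypotheses (using 1 − P(present | H) for each absent cue):
  Dryorana: 0.26 × 0.34 × (1 − 0.23) = 0.068068
  Orthonella: 0.47 × 0.74 × (1 − 0.70) = 0.10434
Posterior odds = 0.068068 / 0.10434 ≈ 0.652.

0.652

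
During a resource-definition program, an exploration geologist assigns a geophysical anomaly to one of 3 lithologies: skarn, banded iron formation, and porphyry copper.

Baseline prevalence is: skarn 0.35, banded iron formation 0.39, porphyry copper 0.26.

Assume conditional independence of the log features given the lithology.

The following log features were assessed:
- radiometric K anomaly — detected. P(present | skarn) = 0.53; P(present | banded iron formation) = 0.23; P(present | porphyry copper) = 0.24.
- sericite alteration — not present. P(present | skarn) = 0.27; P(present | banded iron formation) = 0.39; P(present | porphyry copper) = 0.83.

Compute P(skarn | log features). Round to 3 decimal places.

0.675

Multiply each prior by the joint likelihood of the log feature pattern (using 1 − P(present | H) for each absent log feature):
  skarn: 0.35 × 0.53 × (1 − 0.27) = 0.13542
  banded iron formation: 0.39 × 0.23 × (1 − 0.39) = 0.054717
  porphyry copper: 0.26 × 0.24 × (1 − 0.83) = 0.010608
Marginal likelihood of the evidence = 0.20074.
P(skarn | evidence) = 0.13542 / 0.20074 ≈ 0.675.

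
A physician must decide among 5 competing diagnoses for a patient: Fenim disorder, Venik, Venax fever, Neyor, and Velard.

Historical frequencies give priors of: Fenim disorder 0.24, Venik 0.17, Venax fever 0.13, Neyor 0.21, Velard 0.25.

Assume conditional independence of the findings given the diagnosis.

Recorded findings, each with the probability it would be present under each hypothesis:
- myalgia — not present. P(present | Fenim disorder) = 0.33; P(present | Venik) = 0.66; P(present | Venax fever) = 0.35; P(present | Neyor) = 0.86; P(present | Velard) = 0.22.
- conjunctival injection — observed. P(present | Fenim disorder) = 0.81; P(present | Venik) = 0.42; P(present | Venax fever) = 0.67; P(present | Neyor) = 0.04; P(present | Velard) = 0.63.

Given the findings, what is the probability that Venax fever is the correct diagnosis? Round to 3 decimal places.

0.169

By Bayes' rule with conditional independence, the unnormalized weight for each hypothesis is prior × ∏ likelihoods (using 1 − P(present | H) for each absent finding):
  Fenim disorder: 0.24 × (1 − 0.33) × 0.81 = 0.13025
  Venik: 0.17 × (1 − 0.66) × 0.42 = 0.024276
  Venax fever: 0.13 × (1 − 0.35) × 0.67 = 0.056615
  Neyor: 0.21 × (1 − 0.86) × 0.04 = 0.001176
  Velard: 0.25 × (1 − 0.22) × 0.63 = 0.12285
Normalizing constant Z = 0.13025 + 0.024276 + 0.056615 + 0.001176 + 0.12285 = 0.33516.
P(Venax fever | evidence) = 0.056615 / 0.33516 ≈ 0.169.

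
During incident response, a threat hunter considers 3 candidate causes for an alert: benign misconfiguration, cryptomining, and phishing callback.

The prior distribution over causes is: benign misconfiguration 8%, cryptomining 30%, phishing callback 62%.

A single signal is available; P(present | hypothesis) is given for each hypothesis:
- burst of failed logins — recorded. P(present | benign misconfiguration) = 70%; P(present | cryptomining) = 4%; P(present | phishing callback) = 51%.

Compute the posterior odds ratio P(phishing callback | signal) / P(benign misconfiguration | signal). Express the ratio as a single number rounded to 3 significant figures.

5.65

Posterior odds equal prior odds times the likelihood ratio; only the two competing hypotheses matter.
  phishing callback: 0.62 × 0.51 = 0.3162
  benign misconfiguration: 0.08 × 0.70 = 0.056
Odds(phishing callback : benign misconfiguration) = 0.3162 / 0.056 ≈ 5.65.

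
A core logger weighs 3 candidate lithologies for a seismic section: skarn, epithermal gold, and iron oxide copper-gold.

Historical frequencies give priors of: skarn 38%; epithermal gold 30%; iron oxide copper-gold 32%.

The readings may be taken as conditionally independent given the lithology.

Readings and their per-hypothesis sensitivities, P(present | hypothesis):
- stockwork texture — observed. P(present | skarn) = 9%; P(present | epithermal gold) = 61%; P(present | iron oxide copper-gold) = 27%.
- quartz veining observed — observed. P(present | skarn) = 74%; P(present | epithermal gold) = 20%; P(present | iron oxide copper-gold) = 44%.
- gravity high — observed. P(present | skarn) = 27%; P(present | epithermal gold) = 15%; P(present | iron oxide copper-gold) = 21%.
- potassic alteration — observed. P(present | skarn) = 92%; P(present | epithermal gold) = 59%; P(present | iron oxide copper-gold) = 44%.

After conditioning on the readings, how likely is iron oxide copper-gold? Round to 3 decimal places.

0.269

For each hypothesis, the unnormalized posterior weight is prior × product of the reading likelihoods:
  skarn: 0.38 × 0.09 × 0.74 × 0.27 × 0.92 = 0.0062865
  epithermal gold: 0.30 × 0.61 × 0.20 × 0.15 × 0.59 = 0.0032391
  iron oxide copper-gold: 0.32 × 0.27 × 0.44 × 0.21 × 0.44 = 0.0035127
The unnormalized weights sum to 0.013038.
P(iron oxide copper-gold | evidence) = 0.0035127 / 0.013038 ≈ 0.269.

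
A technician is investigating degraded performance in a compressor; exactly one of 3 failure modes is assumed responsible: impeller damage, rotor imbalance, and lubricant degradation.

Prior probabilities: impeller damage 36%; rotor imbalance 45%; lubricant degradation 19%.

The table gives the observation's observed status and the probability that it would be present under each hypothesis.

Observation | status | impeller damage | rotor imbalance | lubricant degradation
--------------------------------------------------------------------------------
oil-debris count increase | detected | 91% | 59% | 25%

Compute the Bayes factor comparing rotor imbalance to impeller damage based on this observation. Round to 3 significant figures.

The Bayes factor is the ratio of the two likelihoods.
  rotor imbalance: 0.59
  impeller damage: 0.91
Bayes factor = 0.59 / 0.91 ≈ 0.648

0.648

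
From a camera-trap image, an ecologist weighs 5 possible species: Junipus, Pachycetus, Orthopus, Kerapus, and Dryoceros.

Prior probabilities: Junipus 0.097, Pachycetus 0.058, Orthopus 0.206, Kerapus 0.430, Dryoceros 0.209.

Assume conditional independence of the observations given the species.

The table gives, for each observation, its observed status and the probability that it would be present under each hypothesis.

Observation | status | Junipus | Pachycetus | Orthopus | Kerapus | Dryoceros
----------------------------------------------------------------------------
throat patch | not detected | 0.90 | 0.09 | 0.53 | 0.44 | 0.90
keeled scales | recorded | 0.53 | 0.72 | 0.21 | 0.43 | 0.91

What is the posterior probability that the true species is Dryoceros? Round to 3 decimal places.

By Bayes' rule with conditional independence, the unnormalized weight for each hypothesis is prior × ∏ likelihoods (using 1 − P(present | H) for each absent observation):
  Junipus: 0.097 × (1 − 0.90) × 0.53 = 0.005141
  Pachycetus: 0.058 × (1 − 0.09) × 0.72 = 0.038002
  Orthopus: 0.206 × (1 − 0.53) × 0.21 = 0.020332
  Kerapus: 0.430 × (1 − 0.44) × 0.43 = 0.10354
  Dryoceros: 0.209 × (1 − 0.90) × 0.91 = 0.019019
Normalizing constant Z = 0.005141 + 0.038002 + 0.020332 + 0.10354 + 0.019019 = 0.18604.
P(Dryoceros | evidence) = 0.019019 / 0.18604 ≈ 0.102.

0.102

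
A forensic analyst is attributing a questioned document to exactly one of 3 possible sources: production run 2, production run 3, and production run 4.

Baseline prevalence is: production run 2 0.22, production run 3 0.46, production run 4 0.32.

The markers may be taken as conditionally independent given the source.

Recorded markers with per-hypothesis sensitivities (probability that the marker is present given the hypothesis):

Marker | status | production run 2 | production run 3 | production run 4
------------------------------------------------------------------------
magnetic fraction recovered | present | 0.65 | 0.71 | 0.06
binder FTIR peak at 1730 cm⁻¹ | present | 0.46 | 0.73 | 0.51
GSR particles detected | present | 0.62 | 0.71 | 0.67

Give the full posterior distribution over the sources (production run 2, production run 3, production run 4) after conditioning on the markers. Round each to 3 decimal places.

By Bayes' rule with conditional independence, the unnormalized weight for each hypothesis is prior × ∏ likelihoods:
  production run 2: 0.22 × 0.65 × 0.46 × 0.62 = 0.040784
  production run 3: 0.46 × 0.71 × 0.73 × 0.71 = 0.16928
  production run 4: 0.32 × 0.06 × 0.51 × 0.67 = 0.0065606
The unnormalized weights sum to 0.21662.
P(production run 2 | evidence) = 0.040784 / 0.21662 ≈ 0.188
P(production run 3 | evidence) = 0.16928 / 0.21662 ≈ 0.781
P(production run 4 | evidence) = 0.0065606 / 0.21662 ≈ 0.030

0.188, 0.781, 0.030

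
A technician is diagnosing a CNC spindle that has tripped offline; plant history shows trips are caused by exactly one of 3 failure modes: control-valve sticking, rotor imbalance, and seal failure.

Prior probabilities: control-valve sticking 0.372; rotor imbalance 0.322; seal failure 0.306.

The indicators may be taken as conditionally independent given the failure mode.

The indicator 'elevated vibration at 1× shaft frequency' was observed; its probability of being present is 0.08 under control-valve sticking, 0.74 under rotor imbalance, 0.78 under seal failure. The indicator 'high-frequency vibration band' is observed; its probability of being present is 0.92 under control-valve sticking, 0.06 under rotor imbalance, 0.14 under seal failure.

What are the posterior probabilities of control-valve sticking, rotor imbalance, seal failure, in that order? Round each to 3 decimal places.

0.365, 0.190, 0.445

For each hypothesis, the unnormalized posterior weight is prior × product of the indicator likelihoods:
  control-valve sticking: 0.372 × 0.08 × 0.92 = 0.027379
  rotor imbalance: 0.322 × 0.74 × 0.06 = 0.014297
  seal failure: 0.306 × 0.78 × 0.14 = 0.033415
The unnormalized weights sum to 0.075091.
P(control-valve sticking | evidence) = 0.027379 / 0.075091 ≈ 0.365
P(rotor imbalance | evidence) = 0.014297 / 0.075091 ≈ 0.190
P(seal failure | evidence) = 0.033415 / 0.075091 ≈ 0.445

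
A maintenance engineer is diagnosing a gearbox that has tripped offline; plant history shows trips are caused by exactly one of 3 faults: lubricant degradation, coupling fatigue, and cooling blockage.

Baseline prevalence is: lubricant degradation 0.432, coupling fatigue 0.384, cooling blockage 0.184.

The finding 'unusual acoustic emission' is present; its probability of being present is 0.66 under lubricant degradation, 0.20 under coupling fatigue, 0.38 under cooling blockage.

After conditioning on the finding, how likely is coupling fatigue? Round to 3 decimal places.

0.178

By Bayes' rule, the unnormalized weight for each hypothesis is prior × likelihood:
  lubricant degradation: 0.432 × 0.66 = 0.28512
  coupling fatigue: 0.384 × 0.20 = 0.0768
  cooling blockage: 0.184 × 0.38 = 0.06992
The unnormalized weights sum to 0.43184.
P(coupling fatigue | evidence) = 0.0768 / 0.43184 ≈ 0.178.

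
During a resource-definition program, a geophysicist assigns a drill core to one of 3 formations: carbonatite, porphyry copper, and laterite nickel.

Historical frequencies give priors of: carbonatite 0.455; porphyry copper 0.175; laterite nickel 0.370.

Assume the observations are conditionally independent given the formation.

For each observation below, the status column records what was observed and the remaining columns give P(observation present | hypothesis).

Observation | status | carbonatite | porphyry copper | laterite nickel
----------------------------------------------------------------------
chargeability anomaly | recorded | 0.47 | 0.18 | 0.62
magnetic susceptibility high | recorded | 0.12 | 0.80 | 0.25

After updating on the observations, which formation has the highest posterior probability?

laterite nickel

By Bayes' rule with conditional independence, the unnormalized weight for each hypothesis is prior × ∏ likelihoods:
  carbonatite: 0.455 × 0.47 × 0.12 = 0.025662
  porphyry copper: 0.175 × 0.18 × 0.80 = 0.0252
  laterite nickel: 0.370 × 0.62 × 0.25 = 0.05735
Normalizing constant Z = 0.025662 + 0.0252 + 0.05735 = 0.10821.
P(carbonatite | evidence) ≈ 0.025662 / 0.10821 ≈ 0.237
P(porphyry copper | evidence) ≈ 0.0252 / 0.10821 ≈ 0.233
P(laterite nickel | evidence) ≈ 0.05735 / 0.10821 ≈ 0.530
The largest is 0.530, so laterite nickel is most probable.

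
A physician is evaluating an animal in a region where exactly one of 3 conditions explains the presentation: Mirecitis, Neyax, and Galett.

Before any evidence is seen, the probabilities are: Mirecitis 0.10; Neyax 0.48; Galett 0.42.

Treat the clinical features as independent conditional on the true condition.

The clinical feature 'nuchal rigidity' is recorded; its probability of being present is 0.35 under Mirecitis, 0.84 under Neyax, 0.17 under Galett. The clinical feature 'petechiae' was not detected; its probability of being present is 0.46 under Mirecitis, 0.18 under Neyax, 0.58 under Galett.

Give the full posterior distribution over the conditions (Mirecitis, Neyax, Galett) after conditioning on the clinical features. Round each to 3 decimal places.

0.050, 0.871, 0.079

Multiply each prior by the joint likelihood of the clinical feature pattern (using 1 − P(present | H) for each absent clinical feature):
  Mirecitis: 0.10 × 0.35 × (1 − 0.46) = 0.0189
  Neyax: 0.48 × 0.84 × (1 − 0.18) = 0.33062
  Galett: 0.42 × 0.17 × (1 − 0.58) = 0.029988
Marginal likelihood of the evidence = 0.37951.
P(Mirecitis | evidence) = 0.0189 / 0.37951 ≈ 0.050
P(Neyax | evidence) = 0.33062 / 0.37951 ≈ 0.871
P(Galett | evidence) = 0.029988 / 0.37951 ≈ 0.079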